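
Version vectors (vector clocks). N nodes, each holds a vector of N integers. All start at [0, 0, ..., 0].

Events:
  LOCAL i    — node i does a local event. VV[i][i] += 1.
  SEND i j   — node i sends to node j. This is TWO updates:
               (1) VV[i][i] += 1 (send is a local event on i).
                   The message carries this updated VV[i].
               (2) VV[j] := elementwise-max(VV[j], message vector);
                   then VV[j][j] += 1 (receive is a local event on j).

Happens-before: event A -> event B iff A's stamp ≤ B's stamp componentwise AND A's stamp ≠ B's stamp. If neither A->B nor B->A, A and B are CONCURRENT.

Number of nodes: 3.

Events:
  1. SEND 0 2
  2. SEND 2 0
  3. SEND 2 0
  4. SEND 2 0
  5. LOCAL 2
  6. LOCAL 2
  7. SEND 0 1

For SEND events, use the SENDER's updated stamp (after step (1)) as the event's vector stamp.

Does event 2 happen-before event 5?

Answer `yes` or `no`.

Answer: yes

Derivation:
Initial: VV[0]=[0, 0, 0]
Initial: VV[1]=[0, 0, 0]
Initial: VV[2]=[0, 0, 0]
Event 1: SEND 0->2: VV[0][0]++ -> VV[0]=[1, 0, 0], msg_vec=[1, 0, 0]; VV[2]=max(VV[2],msg_vec) then VV[2][2]++ -> VV[2]=[1, 0, 1]
Event 2: SEND 2->0: VV[2][2]++ -> VV[2]=[1, 0, 2], msg_vec=[1, 0, 2]; VV[0]=max(VV[0],msg_vec) then VV[0][0]++ -> VV[0]=[2, 0, 2]
Event 3: SEND 2->0: VV[2][2]++ -> VV[2]=[1, 0, 3], msg_vec=[1, 0, 3]; VV[0]=max(VV[0],msg_vec) then VV[0][0]++ -> VV[0]=[3, 0, 3]
Event 4: SEND 2->0: VV[2][2]++ -> VV[2]=[1, 0, 4], msg_vec=[1, 0, 4]; VV[0]=max(VV[0],msg_vec) then VV[0][0]++ -> VV[0]=[4, 0, 4]
Event 5: LOCAL 2: VV[2][2]++ -> VV[2]=[1, 0, 5]
Event 6: LOCAL 2: VV[2][2]++ -> VV[2]=[1, 0, 6]
Event 7: SEND 0->1: VV[0][0]++ -> VV[0]=[5, 0, 4], msg_vec=[5, 0, 4]; VV[1]=max(VV[1],msg_vec) then VV[1][1]++ -> VV[1]=[5, 1, 4]
Event 2 stamp: [1, 0, 2]
Event 5 stamp: [1, 0, 5]
[1, 0, 2] <= [1, 0, 5]? True. Equal? False. Happens-before: True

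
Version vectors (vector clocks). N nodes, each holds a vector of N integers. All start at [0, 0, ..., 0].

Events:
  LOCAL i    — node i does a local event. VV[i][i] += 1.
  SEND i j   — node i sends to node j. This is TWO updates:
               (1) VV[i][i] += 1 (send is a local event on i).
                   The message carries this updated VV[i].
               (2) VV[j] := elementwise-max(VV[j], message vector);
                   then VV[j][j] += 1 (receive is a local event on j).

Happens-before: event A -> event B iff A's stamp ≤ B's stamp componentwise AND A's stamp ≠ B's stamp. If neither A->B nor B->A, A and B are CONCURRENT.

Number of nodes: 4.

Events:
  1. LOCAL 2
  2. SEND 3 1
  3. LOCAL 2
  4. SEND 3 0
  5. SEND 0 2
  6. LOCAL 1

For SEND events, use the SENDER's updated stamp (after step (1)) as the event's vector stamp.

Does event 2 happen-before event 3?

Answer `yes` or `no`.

Answer: no

Derivation:
Initial: VV[0]=[0, 0, 0, 0]
Initial: VV[1]=[0, 0, 0, 0]
Initial: VV[2]=[0, 0, 0, 0]
Initial: VV[3]=[0, 0, 0, 0]
Event 1: LOCAL 2: VV[2][2]++ -> VV[2]=[0, 0, 1, 0]
Event 2: SEND 3->1: VV[3][3]++ -> VV[3]=[0, 0, 0, 1], msg_vec=[0, 0, 0, 1]; VV[1]=max(VV[1],msg_vec) then VV[1][1]++ -> VV[1]=[0, 1, 0, 1]
Event 3: LOCAL 2: VV[2][2]++ -> VV[2]=[0, 0, 2, 0]
Event 4: SEND 3->0: VV[3][3]++ -> VV[3]=[0, 0, 0, 2], msg_vec=[0, 0, 0, 2]; VV[0]=max(VV[0],msg_vec) then VV[0][0]++ -> VV[0]=[1, 0, 0, 2]
Event 5: SEND 0->2: VV[0][0]++ -> VV[0]=[2, 0, 0, 2], msg_vec=[2, 0, 0, 2]; VV[2]=max(VV[2],msg_vec) then VV[2][2]++ -> VV[2]=[2, 0, 3, 2]
Event 6: LOCAL 1: VV[1][1]++ -> VV[1]=[0, 2, 0, 1]
Event 2 stamp: [0, 0, 0, 1]
Event 3 stamp: [0, 0, 2, 0]
[0, 0, 0, 1] <= [0, 0, 2, 0]? False. Equal? False. Happens-before: False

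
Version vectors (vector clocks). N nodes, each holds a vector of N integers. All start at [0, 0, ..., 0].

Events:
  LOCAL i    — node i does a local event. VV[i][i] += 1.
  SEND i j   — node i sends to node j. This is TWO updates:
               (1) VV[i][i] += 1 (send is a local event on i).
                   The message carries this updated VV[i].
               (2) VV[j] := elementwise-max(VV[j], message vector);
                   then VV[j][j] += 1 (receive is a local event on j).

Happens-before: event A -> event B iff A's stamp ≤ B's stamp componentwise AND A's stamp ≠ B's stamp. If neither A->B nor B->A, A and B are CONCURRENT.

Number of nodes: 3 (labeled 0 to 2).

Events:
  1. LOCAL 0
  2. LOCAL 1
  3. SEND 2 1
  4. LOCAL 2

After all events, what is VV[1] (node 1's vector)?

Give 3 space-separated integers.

Answer: 0 2 1

Derivation:
Initial: VV[0]=[0, 0, 0]
Initial: VV[1]=[0, 0, 0]
Initial: VV[2]=[0, 0, 0]
Event 1: LOCAL 0: VV[0][0]++ -> VV[0]=[1, 0, 0]
Event 2: LOCAL 1: VV[1][1]++ -> VV[1]=[0, 1, 0]
Event 3: SEND 2->1: VV[2][2]++ -> VV[2]=[0, 0, 1], msg_vec=[0, 0, 1]; VV[1]=max(VV[1],msg_vec) then VV[1][1]++ -> VV[1]=[0, 2, 1]
Event 4: LOCAL 2: VV[2][2]++ -> VV[2]=[0, 0, 2]
Final vectors: VV[0]=[1, 0, 0]; VV[1]=[0, 2, 1]; VV[2]=[0, 0, 2]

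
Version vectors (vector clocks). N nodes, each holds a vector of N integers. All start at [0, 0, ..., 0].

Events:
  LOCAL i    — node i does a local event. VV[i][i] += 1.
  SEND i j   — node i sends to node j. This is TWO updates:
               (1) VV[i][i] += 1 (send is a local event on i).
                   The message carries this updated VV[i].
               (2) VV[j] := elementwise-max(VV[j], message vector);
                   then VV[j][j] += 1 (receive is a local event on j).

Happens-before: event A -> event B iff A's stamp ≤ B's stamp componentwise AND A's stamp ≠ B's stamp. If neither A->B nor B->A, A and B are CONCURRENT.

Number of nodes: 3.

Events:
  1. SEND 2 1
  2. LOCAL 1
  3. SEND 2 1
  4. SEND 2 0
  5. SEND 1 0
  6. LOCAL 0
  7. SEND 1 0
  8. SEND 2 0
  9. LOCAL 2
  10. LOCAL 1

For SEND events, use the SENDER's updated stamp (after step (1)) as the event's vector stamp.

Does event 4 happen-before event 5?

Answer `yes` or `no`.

Initial: VV[0]=[0, 0, 0]
Initial: VV[1]=[0, 0, 0]
Initial: VV[2]=[0, 0, 0]
Event 1: SEND 2->1: VV[2][2]++ -> VV[2]=[0, 0, 1], msg_vec=[0, 0, 1]; VV[1]=max(VV[1],msg_vec) then VV[1][1]++ -> VV[1]=[0, 1, 1]
Event 2: LOCAL 1: VV[1][1]++ -> VV[1]=[0, 2, 1]
Event 3: SEND 2->1: VV[2][2]++ -> VV[2]=[0, 0, 2], msg_vec=[0, 0, 2]; VV[1]=max(VV[1],msg_vec) then VV[1][1]++ -> VV[1]=[0, 3, 2]
Event 4: SEND 2->0: VV[2][2]++ -> VV[2]=[0, 0, 3], msg_vec=[0, 0, 3]; VV[0]=max(VV[0],msg_vec) then VV[0][0]++ -> VV[0]=[1, 0, 3]
Event 5: SEND 1->0: VV[1][1]++ -> VV[1]=[0, 4, 2], msg_vec=[0, 4, 2]; VV[0]=max(VV[0],msg_vec) then VV[0][0]++ -> VV[0]=[2, 4, 3]
Event 6: LOCAL 0: VV[0][0]++ -> VV[0]=[3, 4, 3]
Event 7: SEND 1->0: VV[1][1]++ -> VV[1]=[0, 5, 2], msg_vec=[0, 5, 2]; VV[0]=max(VV[0],msg_vec) then VV[0][0]++ -> VV[0]=[4, 5, 3]
Event 8: SEND 2->0: VV[2][2]++ -> VV[2]=[0, 0, 4], msg_vec=[0, 0, 4]; VV[0]=max(VV[0],msg_vec) then VV[0][0]++ -> VV[0]=[5, 5, 4]
Event 9: LOCAL 2: VV[2][2]++ -> VV[2]=[0, 0, 5]
Event 10: LOCAL 1: VV[1][1]++ -> VV[1]=[0, 6, 2]
Event 4 stamp: [0, 0, 3]
Event 5 stamp: [0, 4, 2]
[0, 0, 3] <= [0, 4, 2]? False. Equal? False. Happens-before: False

Answer: no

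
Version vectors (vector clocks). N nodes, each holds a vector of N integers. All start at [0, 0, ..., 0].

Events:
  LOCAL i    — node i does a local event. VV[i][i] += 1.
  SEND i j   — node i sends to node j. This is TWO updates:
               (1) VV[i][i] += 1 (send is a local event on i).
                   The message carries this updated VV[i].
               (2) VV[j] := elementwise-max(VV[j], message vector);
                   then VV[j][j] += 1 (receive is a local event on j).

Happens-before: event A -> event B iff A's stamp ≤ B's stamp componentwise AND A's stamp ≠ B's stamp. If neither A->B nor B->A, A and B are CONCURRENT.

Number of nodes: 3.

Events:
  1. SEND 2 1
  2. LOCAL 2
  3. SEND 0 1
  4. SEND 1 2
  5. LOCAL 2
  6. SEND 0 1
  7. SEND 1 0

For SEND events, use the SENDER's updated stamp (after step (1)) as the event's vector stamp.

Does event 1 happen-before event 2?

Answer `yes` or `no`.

Initial: VV[0]=[0, 0, 0]
Initial: VV[1]=[0, 0, 0]
Initial: VV[2]=[0, 0, 0]
Event 1: SEND 2->1: VV[2][2]++ -> VV[2]=[0, 0, 1], msg_vec=[0, 0, 1]; VV[1]=max(VV[1],msg_vec) then VV[1][1]++ -> VV[1]=[0, 1, 1]
Event 2: LOCAL 2: VV[2][2]++ -> VV[2]=[0, 0, 2]
Event 3: SEND 0->1: VV[0][0]++ -> VV[0]=[1, 0, 0], msg_vec=[1, 0, 0]; VV[1]=max(VV[1],msg_vec) then VV[1][1]++ -> VV[1]=[1, 2, 1]
Event 4: SEND 1->2: VV[1][1]++ -> VV[1]=[1, 3, 1], msg_vec=[1, 3, 1]; VV[2]=max(VV[2],msg_vec) then VV[2][2]++ -> VV[2]=[1, 3, 3]
Event 5: LOCAL 2: VV[2][2]++ -> VV[2]=[1, 3, 4]
Event 6: SEND 0->1: VV[0][0]++ -> VV[0]=[2, 0, 0], msg_vec=[2, 0, 0]; VV[1]=max(VV[1],msg_vec) then VV[1][1]++ -> VV[1]=[2, 4, 1]
Event 7: SEND 1->0: VV[1][1]++ -> VV[1]=[2, 5, 1], msg_vec=[2, 5, 1]; VV[0]=max(VV[0],msg_vec) then VV[0][0]++ -> VV[0]=[3, 5, 1]
Event 1 stamp: [0, 0, 1]
Event 2 stamp: [0, 0, 2]
[0, 0, 1] <= [0, 0, 2]? True. Equal? False. Happens-before: True

Answer: yes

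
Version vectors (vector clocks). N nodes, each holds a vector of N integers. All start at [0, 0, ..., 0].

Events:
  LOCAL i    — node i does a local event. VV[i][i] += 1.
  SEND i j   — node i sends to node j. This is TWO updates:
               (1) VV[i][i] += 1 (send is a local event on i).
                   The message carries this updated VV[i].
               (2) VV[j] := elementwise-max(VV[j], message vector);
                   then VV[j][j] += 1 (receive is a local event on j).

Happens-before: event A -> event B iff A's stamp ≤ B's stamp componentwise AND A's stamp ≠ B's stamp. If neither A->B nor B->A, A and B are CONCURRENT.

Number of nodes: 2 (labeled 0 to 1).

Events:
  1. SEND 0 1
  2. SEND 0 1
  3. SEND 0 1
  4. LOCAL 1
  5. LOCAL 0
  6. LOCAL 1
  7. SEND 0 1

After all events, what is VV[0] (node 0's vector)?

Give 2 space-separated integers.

Initial: VV[0]=[0, 0]
Initial: VV[1]=[0, 0]
Event 1: SEND 0->1: VV[0][0]++ -> VV[0]=[1, 0], msg_vec=[1, 0]; VV[1]=max(VV[1],msg_vec) then VV[1][1]++ -> VV[1]=[1, 1]
Event 2: SEND 0->1: VV[0][0]++ -> VV[0]=[2, 0], msg_vec=[2, 0]; VV[1]=max(VV[1],msg_vec) then VV[1][1]++ -> VV[1]=[2, 2]
Event 3: SEND 0->1: VV[0][0]++ -> VV[0]=[3, 0], msg_vec=[3, 0]; VV[1]=max(VV[1],msg_vec) then VV[1][1]++ -> VV[1]=[3, 3]
Event 4: LOCAL 1: VV[1][1]++ -> VV[1]=[3, 4]
Event 5: LOCAL 0: VV[0][0]++ -> VV[0]=[4, 0]
Event 6: LOCAL 1: VV[1][1]++ -> VV[1]=[3, 5]
Event 7: SEND 0->1: VV[0][0]++ -> VV[0]=[5, 0], msg_vec=[5, 0]; VV[1]=max(VV[1],msg_vec) then VV[1][1]++ -> VV[1]=[5, 6]
Final vectors: VV[0]=[5, 0]; VV[1]=[5, 6]

Answer: 5 0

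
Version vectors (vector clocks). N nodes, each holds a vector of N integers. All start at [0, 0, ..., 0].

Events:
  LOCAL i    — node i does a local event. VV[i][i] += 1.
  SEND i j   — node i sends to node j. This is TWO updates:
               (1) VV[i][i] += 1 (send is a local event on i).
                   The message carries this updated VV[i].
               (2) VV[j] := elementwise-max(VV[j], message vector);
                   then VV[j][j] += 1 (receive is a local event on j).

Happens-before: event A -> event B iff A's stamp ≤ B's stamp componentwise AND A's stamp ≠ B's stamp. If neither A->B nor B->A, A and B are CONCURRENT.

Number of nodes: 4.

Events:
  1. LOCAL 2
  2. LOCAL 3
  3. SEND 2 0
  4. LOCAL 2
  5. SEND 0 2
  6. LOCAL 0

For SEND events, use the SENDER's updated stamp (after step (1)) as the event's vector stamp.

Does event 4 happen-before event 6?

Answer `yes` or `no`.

Initial: VV[0]=[0, 0, 0, 0]
Initial: VV[1]=[0, 0, 0, 0]
Initial: VV[2]=[0, 0, 0, 0]
Initial: VV[3]=[0, 0, 0, 0]
Event 1: LOCAL 2: VV[2][2]++ -> VV[2]=[0, 0, 1, 0]
Event 2: LOCAL 3: VV[3][3]++ -> VV[3]=[0, 0, 0, 1]
Event 3: SEND 2->0: VV[2][2]++ -> VV[2]=[0, 0, 2, 0], msg_vec=[0, 0, 2, 0]; VV[0]=max(VV[0],msg_vec) then VV[0][0]++ -> VV[0]=[1, 0, 2, 0]
Event 4: LOCAL 2: VV[2][2]++ -> VV[2]=[0, 0, 3, 0]
Event 5: SEND 0->2: VV[0][0]++ -> VV[0]=[2, 0, 2, 0], msg_vec=[2, 0, 2, 0]; VV[2]=max(VV[2],msg_vec) then VV[2][2]++ -> VV[2]=[2, 0, 4, 0]
Event 6: LOCAL 0: VV[0][0]++ -> VV[0]=[3, 0, 2, 0]
Event 4 stamp: [0, 0, 3, 0]
Event 6 stamp: [3, 0, 2, 0]
[0, 0, 3, 0] <= [3, 0, 2, 0]? False. Equal? False. Happens-before: False

Answer: no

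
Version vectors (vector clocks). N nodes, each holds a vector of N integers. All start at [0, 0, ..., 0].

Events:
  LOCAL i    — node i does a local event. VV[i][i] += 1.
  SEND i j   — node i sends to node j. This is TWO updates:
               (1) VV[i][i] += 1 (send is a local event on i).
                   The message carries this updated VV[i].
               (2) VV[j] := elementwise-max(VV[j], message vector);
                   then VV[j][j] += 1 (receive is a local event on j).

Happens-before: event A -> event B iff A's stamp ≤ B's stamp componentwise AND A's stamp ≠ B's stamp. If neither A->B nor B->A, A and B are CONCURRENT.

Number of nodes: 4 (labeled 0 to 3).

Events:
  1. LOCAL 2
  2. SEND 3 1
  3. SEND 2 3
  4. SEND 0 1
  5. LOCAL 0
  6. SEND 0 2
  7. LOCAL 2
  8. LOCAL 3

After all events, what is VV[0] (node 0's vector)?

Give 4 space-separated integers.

Answer: 3 0 0 0

Derivation:
Initial: VV[0]=[0, 0, 0, 0]
Initial: VV[1]=[0, 0, 0, 0]
Initial: VV[2]=[0, 0, 0, 0]
Initial: VV[3]=[0, 0, 0, 0]
Event 1: LOCAL 2: VV[2][2]++ -> VV[2]=[0, 0, 1, 0]
Event 2: SEND 3->1: VV[3][3]++ -> VV[3]=[0, 0, 0, 1], msg_vec=[0, 0, 0, 1]; VV[1]=max(VV[1],msg_vec) then VV[1][1]++ -> VV[1]=[0, 1, 0, 1]
Event 3: SEND 2->3: VV[2][2]++ -> VV[2]=[0, 0, 2, 0], msg_vec=[0, 0, 2, 0]; VV[3]=max(VV[3],msg_vec) then VV[3][3]++ -> VV[3]=[0, 0, 2, 2]
Event 4: SEND 0->1: VV[0][0]++ -> VV[0]=[1, 0, 0, 0], msg_vec=[1, 0, 0, 0]; VV[1]=max(VV[1],msg_vec) then VV[1][1]++ -> VV[1]=[1, 2, 0, 1]
Event 5: LOCAL 0: VV[0][0]++ -> VV[0]=[2, 0, 0, 0]
Event 6: SEND 0->2: VV[0][0]++ -> VV[0]=[3, 0, 0, 0], msg_vec=[3, 0, 0, 0]; VV[2]=max(VV[2],msg_vec) then VV[2][2]++ -> VV[2]=[3, 0, 3, 0]
Event 7: LOCAL 2: VV[2][2]++ -> VV[2]=[3, 0, 4, 0]
Event 8: LOCAL 3: VV[3][3]++ -> VV[3]=[0, 0, 2, 3]
Final vectors: VV[0]=[3, 0, 0, 0]; VV[1]=[1, 2, 0, 1]; VV[2]=[3, 0, 4, 0]; VV[3]=[0, 0, 2, 3]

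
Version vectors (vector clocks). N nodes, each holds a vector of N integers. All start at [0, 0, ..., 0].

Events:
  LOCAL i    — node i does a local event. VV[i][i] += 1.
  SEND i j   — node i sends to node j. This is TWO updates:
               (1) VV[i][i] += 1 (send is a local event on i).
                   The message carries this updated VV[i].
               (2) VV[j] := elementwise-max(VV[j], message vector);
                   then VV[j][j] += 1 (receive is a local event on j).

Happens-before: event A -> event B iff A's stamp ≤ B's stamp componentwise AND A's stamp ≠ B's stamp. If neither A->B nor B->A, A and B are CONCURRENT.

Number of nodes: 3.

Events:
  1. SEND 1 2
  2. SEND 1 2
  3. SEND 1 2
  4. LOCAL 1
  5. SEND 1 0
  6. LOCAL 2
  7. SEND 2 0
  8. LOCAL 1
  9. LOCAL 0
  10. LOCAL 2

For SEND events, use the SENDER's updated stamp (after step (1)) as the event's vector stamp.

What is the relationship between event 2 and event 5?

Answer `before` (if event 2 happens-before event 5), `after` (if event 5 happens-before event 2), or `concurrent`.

Initial: VV[0]=[0, 0, 0]
Initial: VV[1]=[0, 0, 0]
Initial: VV[2]=[0, 0, 0]
Event 1: SEND 1->2: VV[1][1]++ -> VV[1]=[0, 1, 0], msg_vec=[0, 1, 0]; VV[2]=max(VV[2],msg_vec) then VV[2][2]++ -> VV[2]=[0, 1, 1]
Event 2: SEND 1->2: VV[1][1]++ -> VV[1]=[0, 2, 0], msg_vec=[0, 2, 0]; VV[2]=max(VV[2],msg_vec) then VV[2][2]++ -> VV[2]=[0, 2, 2]
Event 3: SEND 1->2: VV[1][1]++ -> VV[1]=[0, 3, 0], msg_vec=[0, 3, 0]; VV[2]=max(VV[2],msg_vec) then VV[2][2]++ -> VV[2]=[0, 3, 3]
Event 4: LOCAL 1: VV[1][1]++ -> VV[1]=[0, 4, 0]
Event 5: SEND 1->0: VV[1][1]++ -> VV[1]=[0, 5, 0], msg_vec=[0, 5, 0]; VV[0]=max(VV[0],msg_vec) then VV[0][0]++ -> VV[0]=[1, 5, 0]
Event 6: LOCAL 2: VV[2][2]++ -> VV[2]=[0, 3, 4]
Event 7: SEND 2->0: VV[2][2]++ -> VV[2]=[0, 3, 5], msg_vec=[0, 3, 5]; VV[0]=max(VV[0],msg_vec) then VV[0][0]++ -> VV[0]=[2, 5, 5]
Event 8: LOCAL 1: VV[1][1]++ -> VV[1]=[0, 6, 0]
Event 9: LOCAL 0: VV[0][0]++ -> VV[0]=[3, 5, 5]
Event 10: LOCAL 2: VV[2][2]++ -> VV[2]=[0, 3, 6]
Event 2 stamp: [0, 2, 0]
Event 5 stamp: [0, 5, 0]
[0, 2, 0] <= [0, 5, 0]? True
[0, 5, 0] <= [0, 2, 0]? False
Relation: before

Answer: before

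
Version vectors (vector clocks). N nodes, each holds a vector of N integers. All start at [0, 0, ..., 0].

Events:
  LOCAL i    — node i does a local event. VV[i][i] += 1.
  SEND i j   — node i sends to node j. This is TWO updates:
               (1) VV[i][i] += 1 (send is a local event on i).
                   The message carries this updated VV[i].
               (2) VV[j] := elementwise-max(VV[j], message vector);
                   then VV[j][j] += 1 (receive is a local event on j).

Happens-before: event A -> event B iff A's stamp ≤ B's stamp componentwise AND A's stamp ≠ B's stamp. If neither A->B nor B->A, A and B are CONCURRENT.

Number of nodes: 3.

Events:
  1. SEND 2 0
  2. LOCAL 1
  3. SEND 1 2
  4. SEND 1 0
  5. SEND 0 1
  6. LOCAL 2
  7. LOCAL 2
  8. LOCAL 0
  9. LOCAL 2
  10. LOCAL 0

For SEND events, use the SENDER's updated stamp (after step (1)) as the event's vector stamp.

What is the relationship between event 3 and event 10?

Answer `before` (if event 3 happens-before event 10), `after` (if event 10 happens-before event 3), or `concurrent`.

Initial: VV[0]=[0, 0, 0]
Initial: VV[1]=[0, 0, 0]
Initial: VV[2]=[0, 0, 0]
Event 1: SEND 2->0: VV[2][2]++ -> VV[2]=[0, 0, 1], msg_vec=[0, 0, 1]; VV[0]=max(VV[0],msg_vec) then VV[0][0]++ -> VV[0]=[1, 0, 1]
Event 2: LOCAL 1: VV[1][1]++ -> VV[1]=[0, 1, 0]
Event 3: SEND 1->2: VV[1][1]++ -> VV[1]=[0, 2, 0], msg_vec=[0, 2, 0]; VV[2]=max(VV[2],msg_vec) then VV[2][2]++ -> VV[2]=[0, 2, 2]
Event 4: SEND 1->0: VV[1][1]++ -> VV[1]=[0, 3, 0], msg_vec=[0, 3, 0]; VV[0]=max(VV[0],msg_vec) then VV[0][0]++ -> VV[0]=[2, 3, 1]
Event 5: SEND 0->1: VV[0][0]++ -> VV[0]=[3, 3, 1], msg_vec=[3, 3, 1]; VV[1]=max(VV[1],msg_vec) then VV[1][1]++ -> VV[1]=[3, 4, 1]
Event 6: LOCAL 2: VV[2][2]++ -> VV[2]=[0, 2, 3]
Event 7: LOCAL 2: VV[2][2]++ -> VV[2]=[0, 2, 4]
Event 8: LOCAL 0: VV[0][0]++ -> VV[0]=[4, 3, 1]
Event 9: LOCAL 2: VV[2][2]++ -> VV[2]=[0, 2, 5]
Event 10: LOCAL 0: VV[0][0]++ -> VV[0]=[5, 3, 1]
Event 3 stamp: [0, 2, 0]
Event 10 stamp: [5, 3, 1]
[0, 2, 0] <= [5, 3, 1]? True
[5, 3, 1] <= [0, 2, 0]? False
Relation: before

Answer: before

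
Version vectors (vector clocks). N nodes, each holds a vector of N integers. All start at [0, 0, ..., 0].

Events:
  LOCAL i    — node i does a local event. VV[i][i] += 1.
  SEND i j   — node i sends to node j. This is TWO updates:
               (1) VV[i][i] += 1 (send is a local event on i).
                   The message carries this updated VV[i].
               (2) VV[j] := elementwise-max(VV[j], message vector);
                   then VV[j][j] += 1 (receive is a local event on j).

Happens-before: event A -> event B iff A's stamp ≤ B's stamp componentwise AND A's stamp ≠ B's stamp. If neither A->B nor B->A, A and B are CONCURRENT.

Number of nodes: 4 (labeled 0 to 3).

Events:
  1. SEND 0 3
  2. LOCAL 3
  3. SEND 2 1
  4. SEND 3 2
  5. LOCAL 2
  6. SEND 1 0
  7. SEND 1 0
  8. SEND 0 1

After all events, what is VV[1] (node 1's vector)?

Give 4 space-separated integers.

Answer: 4 4 1 0

Derivation:
Initial: VV[0]=[0, 0, 0, 0]
Initial: VV[1]=[0, 0, 0, 0]
Initial: VV[2]=[0, 0, 0, 0]
Initial: VV[3]=[0, 0, 0, 0]
Event 1: SEND 0->3: VV[0][0]++ -> VV[0]=[1, 0, 0, 0], msg_vec=[1, 0, 0, 0]; VV[3]=max(VV[3],msg_vec) then VV[3][3]++ -> VV[3]=[1, 0, 0, 1]
Event 2: LOCAL 3: VV[3][3]++ -> VV[3]=[1, 0, 0, 2]
Event 3: SEND 2->1: VV[2][2]++ -> VV[2]=[0, 0, 1, 0], msg_vec=[0, 0, 1, 0]; VV[1]=max(VV[1],msg_vec) then VV[1][1]++ -> VV[1]=[0, 1, 1, 0]
Event 4: SEND 3->2: VV[3][3]++ -> VV[3]=[1, 0, 0, 3], msg_vec=[1, 0, 0, 3]; VV[2]=max(VV[2],msg_vec) then VV[2][2]++ -> VV[2]=[1, 0, 2, 3]
Event 5: LOCAL 2: VV[2][2]++ -> VV[2]=[1, 0, 3, 3]
Event 6: SEND 1->0: VV[1][1]++ -> VV[1]=[0, 2, 1, 0], msg_vec=[0, 2, 1, 0]; VV[0]=max(VV[0],msg_vec) then VV[0][0]++ -> VV[0]=[2, 2, 1, 0]
Event 7: SEND 1->0: VV[1][1]++ -> VV[1]=[0, 3, 1, 0], msg_vec=[0, 3, 1, 0]; VV[0]=max(VV[0],msg_vec) then VV[0][0]++ -> VV[0]=[3, 3, 1, 0]
Event 8: SEND 0->1: VV[0][0]++ -> VV[0]=[4, 3, 1, 0], msg_vec=[4, 3, 1, 0]; VV[1]=max(VV[1],msg_vec) then VV[1][1]++ -> VV[1]=[4, 4, 1, 0]
Final vectors: VV[0]=[4, 3, 1, 0]; VV[1]=[4, 4, 1, 0]; VV[2]=[1, 0, 3, 3]; VV[3]=[1, 0, 0, 3]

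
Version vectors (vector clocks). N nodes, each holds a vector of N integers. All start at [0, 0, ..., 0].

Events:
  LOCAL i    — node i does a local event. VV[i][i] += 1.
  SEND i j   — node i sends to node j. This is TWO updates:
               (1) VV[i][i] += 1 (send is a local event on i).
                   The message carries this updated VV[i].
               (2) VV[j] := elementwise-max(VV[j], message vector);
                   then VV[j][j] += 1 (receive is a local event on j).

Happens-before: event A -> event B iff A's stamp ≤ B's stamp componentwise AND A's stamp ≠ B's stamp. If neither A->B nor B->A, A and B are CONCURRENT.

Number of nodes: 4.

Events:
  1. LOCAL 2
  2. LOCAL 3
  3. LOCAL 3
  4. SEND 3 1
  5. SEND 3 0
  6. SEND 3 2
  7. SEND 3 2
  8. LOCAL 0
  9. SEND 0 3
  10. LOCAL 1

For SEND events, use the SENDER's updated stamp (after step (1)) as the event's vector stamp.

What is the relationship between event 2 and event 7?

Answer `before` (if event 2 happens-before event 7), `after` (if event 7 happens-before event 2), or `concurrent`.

Initial: VV[0]=[0, 0, 0, 0]
Initial: VV[1]=[0, 0, 0, 0]
Initial: VV[2]=[0, 0, 0, 0]
Initial: VV[3]=[0, 0, 0, 0]
Event 1: LOCAL 2: VV[2][2]++ -> VV[2]=[0, 0, 1, 0]
Event 2: LOCAL 3: VV[3][3]++ -> VV[3]=[0, 0, 0, 1]
Event 3: LOCAL 3: VV[3][3]++ -> VV[3]=[0, 0, 0, 2]
Event 4: SEND 3->1: VV[3][3]++ -> VV[3]=[0, 0, 0, 3], msg_vec=[0, 0, 0, 3]; VV[1]=max(VV[1],msg_vec) then VV[1][1]++ -> VV[1]=[0, 1, 0, 3]
Event 5: SEND 3->0: VV[3][3]++ -> VV[3]=[0, 0, 0, 4], msg_vec=[0, 0, 0, 4]; VV[0]=max(VV[0],msg_vec) then VV[0][0]++ -> VV[0]=[1, 0, 0, 4]
Event 6: SEND 3->2: VV[3][3]++ -> VV[3]=[0, 0, 0, 5], msg_vec=[0, 0, 0, 5]; VV[2]=max(VV[2],msg_vec) then VV[2][2]++ -> VV[2]=[0, 0, 2, 5]
Event 7: SEND 3->2: VV[3][3]++ -> VV[3]=[0, 0, 0, 6], msg_vec=[0, 0, 0, 6]; VV[2]=max(VV[2],msg_vec) then VV[2][2]++ -> VV[2]=[0, 0, 3, 6]
Event 8: LOCAL 0: VV[0][0]++ -> VV[0]=[2, 0, 0, 4]
Event 9: SEND 0->3: VV[0][0]++ -> VV[0]=[3, 0, 0, 4], msg_vec=[3, 0, 0, 4]; VV[3]=max(VV[3],msg_vec) then VV[3][3]++ -> VV[3]=[3, 0, 0, 7]
Event 10: LOCAL 1: VV[1][1]++ -> VV[1]=[0, 2, 0, 3]
Event 2 stamp: [0, 0, 0, 1]
Event 7 stamp: [0, 0, 0, 6]
[0, 0, 0, 1] <= [0, 0, 0, 6]? True
[0, 0, 0, 6] <= [0, 0, 0, 1]? False
Relation: before

Answer: before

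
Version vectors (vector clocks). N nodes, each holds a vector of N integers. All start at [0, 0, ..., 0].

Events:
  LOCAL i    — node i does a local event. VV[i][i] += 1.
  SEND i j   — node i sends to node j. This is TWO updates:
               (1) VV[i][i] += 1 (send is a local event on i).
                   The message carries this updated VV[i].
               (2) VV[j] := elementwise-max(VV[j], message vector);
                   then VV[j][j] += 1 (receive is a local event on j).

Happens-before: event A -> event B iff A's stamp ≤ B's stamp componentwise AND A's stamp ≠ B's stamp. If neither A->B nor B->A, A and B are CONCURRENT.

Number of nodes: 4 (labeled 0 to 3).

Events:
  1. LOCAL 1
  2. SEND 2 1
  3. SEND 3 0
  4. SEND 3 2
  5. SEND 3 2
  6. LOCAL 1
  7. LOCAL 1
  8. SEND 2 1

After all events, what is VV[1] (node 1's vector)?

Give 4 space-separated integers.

Answer: 0 5 4 3

Derivation:
Initial: VV[0]=[0, 0, 0, 0]
Initial: VV[1]=[0, 0, 0, 0]
Initial: VV[2]=[0, 0, 0, 0]
Initial: VV[3]=[0, 0, 0, 0]
Event 1: LOCAL 1: VV[1][1]++ -> VV[1]=[0, 1, 0, 0]
Event 2: SEND 2->1: VV[2][2]++ -> VV[2]=[0, 0, 1, 0], msg_vec=[0, 0, 1, 0]; VV[1]=max(VV[1],msg_vec) then VV[1][1]++ -> VV[1]=[0, 2, 1, 0]
Event 3: SEND 3->0: VV[3][3]++ -> VV[3]=[0, 0, 0, 1], msg_vec=[0, 0, 0, 1]; VV[0]=max(VV[0],msg_vec) then VV[0][0]++ -> VV[0]=[1, 0, 0, 1]
Event 4: SEND 3->2: VV[3][3]++ -> VV[3]=[0, 0, 0, 2], msg_vec=[0, 0, 0, 2]; VV[2]=max(VV[2],msg_vec) then VV[2][2]++ -> VV[2]=[0, 0, 2, 2]
Event 5: SEND 3->2: VV[3][3]++ -> VV[3]=[0, 0, 0, 3], msg_vec=[0, 0, 0, 3]; VV[2]=max(VV[2],msg_vec) then VV[2][2]++ -> VV[2]=[0, 0, 3, 3]
Event 6: LOCAL 1: VV[1][1]++ -> VV[1]=[0, 3, 1, 0]
Event 7: LOCAL 1: VV[1][1]++ -> VV[1]=[0, 4, 1, 0]
Event 8: SEND 2->1: VV[2][2]++ -> VV[2]=[0, 0, 4, 3], msg_vec=[0, 0, 4, 3]; VV[1]=max(VV[1],msg_vec) then VV[1][1]++ -> VV[1]=[0, 5, 4, 3]
Final vectors: VV[0]=[1, 0, 0, 1]; VV[1]=[0, 5, 4, 3]; VV[2]=[0, 0, 4, 3]; VV[3]=[0, 0, 0, 3]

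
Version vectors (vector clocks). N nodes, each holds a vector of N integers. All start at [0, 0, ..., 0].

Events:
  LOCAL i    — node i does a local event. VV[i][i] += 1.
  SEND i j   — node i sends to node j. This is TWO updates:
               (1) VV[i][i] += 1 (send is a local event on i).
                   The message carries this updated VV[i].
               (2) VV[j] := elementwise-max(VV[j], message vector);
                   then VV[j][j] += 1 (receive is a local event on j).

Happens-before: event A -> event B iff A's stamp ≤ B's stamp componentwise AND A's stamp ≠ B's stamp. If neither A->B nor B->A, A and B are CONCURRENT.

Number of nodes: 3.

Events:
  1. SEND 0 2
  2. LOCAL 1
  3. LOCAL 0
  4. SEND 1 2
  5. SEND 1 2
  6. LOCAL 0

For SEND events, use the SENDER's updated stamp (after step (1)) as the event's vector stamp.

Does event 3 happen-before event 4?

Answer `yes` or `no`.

Initial: VV[0]=[0, 0, 0]
Initial: VV[1]=[0, 0, 0]
Initial: VV[2]=[0, 0, 0]
Event 1: SEND 0->2: VV[0][0]++ -> VV[0]=[1, 0, 0], msg_vec=[1, 0, 0]; VV[2]=max(VV[2],msg_vec) then VV[2][2]++ -> VV[2]=[1, 0, 1]
Event 2: LOCAL 1: VV[1][1]++ -> VV[1]=[0, 1, 0]
Event 3: LOCAL 0: VV[0][0]++ -> VV[0]=[2, 0, 0]
Event 4: SEND 1->2: VV[1][1]++ -> VV[1]=[0, 2, 0], msg_vec=[0, 2, 0]; VV[2]=max(VV[2],msg_vec) then VV[2][2]++ -> VV[2]=[1, 2, 2]
Event 5: SEND 1->2: VV[1][1]++ -> VV[1]=[0, 3, 0], msg_vec=[0, 3, 0]; VV[2]=max(VV[2],msg_vec) then VV[2][2]++ -> VV[2]=[1, 3, 3]
Event 6: LOCAL 0: VV[0][0]++ -> VV[0]=[3, 0, 0]
Event 3 stamp: [2, 0, 0]
Event 4 stamp: [0, 2, 0]
[2, 0, 0] <= [0, 2, 0]? False. Equal? False. Happens-before: False

Answer: no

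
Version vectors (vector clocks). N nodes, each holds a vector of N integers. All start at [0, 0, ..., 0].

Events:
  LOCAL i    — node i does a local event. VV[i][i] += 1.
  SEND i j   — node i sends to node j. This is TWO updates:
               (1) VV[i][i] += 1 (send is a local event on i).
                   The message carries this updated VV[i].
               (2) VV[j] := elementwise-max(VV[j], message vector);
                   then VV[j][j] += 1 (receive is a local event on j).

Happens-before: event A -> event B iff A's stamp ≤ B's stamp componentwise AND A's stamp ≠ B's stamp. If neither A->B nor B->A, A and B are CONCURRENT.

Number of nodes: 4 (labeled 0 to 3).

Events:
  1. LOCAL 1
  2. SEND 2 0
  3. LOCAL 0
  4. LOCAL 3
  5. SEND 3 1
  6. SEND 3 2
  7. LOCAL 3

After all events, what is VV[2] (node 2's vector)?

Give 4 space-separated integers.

Initial: VV[0]=[0, 0, 0, 0]
Initial: VV[1]=[0, 0, 0, 0]
Initial: VV[2]=[0, 0, 0, 0]
Initial: VV[3]=[0, 0, 0, 0]
Event 1: LOCAL 1: VV[1][1]++ -> VV[1]=[0, 1, 0, 0]
Event 2: SEND 2->0: VV[2][2]++ -> VV[2]=[0, 0, 1, 0], msg_vec=[0, 0, 1, 0]; VV[0]=max(VV[0],msg_vec) then VV[0][0]++ -> VV[0]=[1, 0, 1, 0]
Event 3: LOCAL 0: VV[0][0]++ -> VV[0]=[2, 0, 1, 0]
Event 4: LOCAL 3: VV[3][3]++ -> VV[3]=[0, 0, 0, 1]
Event 5: SEND 3->1: VV[3][3]++ -> VV[3]=[0, 0, 0, 2], msg_vec=[0, 0, 0, 2]; VV[1]=max(VV[1],msg_vec) then VV[1][1]++ -> VV[1]=[0, 2, 0, 2]
Event 6: SEND 3->2: VV[3][3]++ -> VV[3]=[0, 0, 0, 3], msg_vec=[0, 0, 0, 3]; VV[2]=max(VV[2],msg_vec) then VV[2][2]++ -> VV[2]=[0, 0, 2, 3]
Event 7: LOCAL 3: VV[3][3]++ -> VV[3]=[0, 0, 0, 4]
Final vectors: VV[0]=[2, 0, 1, 0]; VV[1]=[0, 2, 0, 2]; VV[2]=[0, 0, 2, 3]; VV[3]=[0, 0, 0, 4]

Answer: 0 0 2 3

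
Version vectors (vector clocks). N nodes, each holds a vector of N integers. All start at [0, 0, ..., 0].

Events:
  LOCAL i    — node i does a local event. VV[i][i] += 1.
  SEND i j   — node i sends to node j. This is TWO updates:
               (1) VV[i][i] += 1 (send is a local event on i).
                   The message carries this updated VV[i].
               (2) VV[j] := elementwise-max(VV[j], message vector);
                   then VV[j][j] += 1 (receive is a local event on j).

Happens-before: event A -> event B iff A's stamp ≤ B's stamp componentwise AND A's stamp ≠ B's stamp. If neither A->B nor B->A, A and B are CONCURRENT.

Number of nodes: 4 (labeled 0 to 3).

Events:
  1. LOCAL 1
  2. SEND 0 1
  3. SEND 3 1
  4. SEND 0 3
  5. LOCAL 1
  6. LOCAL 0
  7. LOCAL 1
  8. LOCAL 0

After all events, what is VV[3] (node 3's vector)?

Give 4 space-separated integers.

Answer: 2 0 0 2

Derivation:
Initial: VV[0]=[0, 0, 0, 0]
Initial: VV[1]=[0, 0, 0, 0]
Initial: VV[2]=[0, 0, 0, 0]
Initial: VV[3]=[0, 0, 0, 0]
Event 1: LOCAL 1: VV[1][1]++ -> VV[1]=[0, 1, 0, 0]
Event 2: SEND 0->1: VV[0][0]++ -> VV[0]=[1, 0, 0, 0], msg_vec=[1, 0, 0, 0]; VV[1]=max(VV[1],msg_vec) then VV[1][1]++ -> VV[1]=[1, 2, 0, 0]
Event 3: SEND 3->1: VV[3][3]++ -> VV[3]=[0, 0, 0, 1], msg_vec=[0, 0, 0, 1]; VV[1]=max(VV[1],msg_vec) then VV[1][1]++ -> VV[1]=[1, 3, 0, 1]
Event 4: SEND 0->3: VV[0][0]++ -> VV[0]=[2, 0, 0, 0], msg_vec=[2, 0, 0, 0]; VV[3]=max(VV[3],msg_vec) then VV[3][3]++ -> VV[3]=[2, 0, 0, 2]
Event 5: LOCAL 1: VV[1][1]++ -> VV[1]=[1, 4, 0, 1]
Event 6: LOCAL 0: VV[0][0]++ -> VV[0]=[3, 0, 0, 0]
Event 7: LOCAL 1: VV[1][1]++ -> VV[1]=[1, 5, 0, 1]
Event 8: LOCAL 0: VV[0][0]++ -> VV[0]=[4, 0, 0, 0]
Final vectors: VV[0]=[4, 0, 0, 0]; VV[1]=[1, 5, 0, 1]; VV[2]=[0, 0, 0, 0]; VV[3]=[2, 0, 0, 2]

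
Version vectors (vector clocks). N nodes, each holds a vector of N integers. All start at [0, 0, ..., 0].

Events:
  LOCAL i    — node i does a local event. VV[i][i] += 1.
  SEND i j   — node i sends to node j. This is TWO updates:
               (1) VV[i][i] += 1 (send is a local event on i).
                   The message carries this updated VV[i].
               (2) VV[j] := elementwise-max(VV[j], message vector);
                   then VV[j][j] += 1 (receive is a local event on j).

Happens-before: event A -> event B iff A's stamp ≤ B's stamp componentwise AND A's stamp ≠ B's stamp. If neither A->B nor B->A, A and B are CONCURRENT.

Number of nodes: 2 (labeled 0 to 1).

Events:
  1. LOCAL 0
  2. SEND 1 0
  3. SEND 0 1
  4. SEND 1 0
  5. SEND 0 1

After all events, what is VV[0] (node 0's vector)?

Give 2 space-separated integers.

Initial: VV[0]=[0, 0]
Initial: VV[1]=[0, 0]
Event 1: LOCAL 0: VV[0][0]++ -> VV[0]=[1, 0]
Event 2: SEND 1->0: VV[1][1]++ -> VV[1]=[0, 1], msg_vec=[0, 1]; VV[0]=max(VV[0],msg_vec) then VV[0][0]++ -> VV[0]=[2, 1]
Event 3: SEND 0->1: VV[0][0]++ -> VV[0]=[3, 1], msg_vec=[3, 1]; VV[1]=max(VV[1],msg_vec) then VV[1][1]++ -> VV[1]=[3, 2]
Event 4: SEND 1->0: VV[1][1]++ -> VV[1]=[3, 3], msg_vec=[3, 3]; VV[0]=max(VV[0],msg_vec) then VV[0][0]++ -> VV[0]=[4, 3]
Event 5: SEND 0->1: VV[0][0]++ -> VV[0]=[5, 3], msg_vec=[5, 3]; VV[1]=max(VV[1],msg_vec) then VV[1][1]++ -> VV[1]=[5, 4]
Final vectors: VV[0]=[5, 3]; VV[1]=[5, 4]

Answer: 5 3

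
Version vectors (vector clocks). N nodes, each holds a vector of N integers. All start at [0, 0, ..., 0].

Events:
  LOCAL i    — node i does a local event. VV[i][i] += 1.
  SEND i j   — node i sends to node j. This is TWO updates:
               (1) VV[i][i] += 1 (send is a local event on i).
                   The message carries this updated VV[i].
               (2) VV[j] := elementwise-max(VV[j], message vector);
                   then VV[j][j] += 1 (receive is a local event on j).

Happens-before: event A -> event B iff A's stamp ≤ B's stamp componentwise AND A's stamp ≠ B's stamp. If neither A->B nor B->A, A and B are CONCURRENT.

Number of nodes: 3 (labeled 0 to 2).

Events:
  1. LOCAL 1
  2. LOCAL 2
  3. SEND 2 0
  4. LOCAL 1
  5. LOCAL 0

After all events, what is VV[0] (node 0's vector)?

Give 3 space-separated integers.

Initial: VV[0]=[0, 0, 0]
Initial: VV[1]=[0, 0, 0]
Initial: VV[2]=[0, 0, 0]
Event 1: LOCAL 1: VV[1][1]++ -> VV[1]=[0, 1, 0]
Event 2: LOCAL 2: VV[2][2]++ -> VV[2]=[0, 0, 1]
Event 3: SEND 2->0: VV[2][2]++ -> VV[2]=[0, 0, 2], msg_vec=[0, 0, 2]; VV[0]=max(VV[0],msg_vec) then VV[0][0]++ -> VV[0]=[1, 0, 2]
Event 4: LOCAL 1: VV[1][1]++ -> VV[1]=[0, 2, 0]
Event 5: LOCAL 0: VV[0][0]++ -> VV[0]=[2, 0, 2]
Final vectors: VV[0]=[2, 0, 2]; VV[1]=[0, 2, 0]; VV[2]=[0, 0, 2]

Answer: 2 0 2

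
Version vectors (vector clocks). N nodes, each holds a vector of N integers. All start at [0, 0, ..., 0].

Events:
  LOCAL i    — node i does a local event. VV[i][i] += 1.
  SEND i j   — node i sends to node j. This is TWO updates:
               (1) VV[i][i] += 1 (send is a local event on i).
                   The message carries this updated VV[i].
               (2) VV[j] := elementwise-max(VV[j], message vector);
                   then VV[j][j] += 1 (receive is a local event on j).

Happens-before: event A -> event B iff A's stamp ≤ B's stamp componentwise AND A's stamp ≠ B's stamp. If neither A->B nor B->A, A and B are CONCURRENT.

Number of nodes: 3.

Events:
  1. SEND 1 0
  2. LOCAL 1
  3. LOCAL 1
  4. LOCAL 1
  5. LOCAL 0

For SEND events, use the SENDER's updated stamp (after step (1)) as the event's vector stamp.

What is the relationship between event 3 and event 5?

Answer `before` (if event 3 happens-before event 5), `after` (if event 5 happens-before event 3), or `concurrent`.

Initial: VV[0]=[0, 0, 0]
Initial: VV[1]=[0, 0, 0]
Initial: VV[2]=[0, 0, 0]
Event 1: SEND 1->0: VV[1][1]++ -> VV[1]=[0, 1, 0], msg_vec=[0, 1, 0]; VV[0]=max(VV[0],msg_vec) then VV[0][0]++ -> VV[0]=[1, 1, 0]
Event 2: LOCAL 1: VV[1][1]++ -> VV[1]=[0, 2, 0]
Event 3: LOCAL 1: VV[1][1]++ -> VV[1]=[0, 3, 0]
Event 4: LOCAL 1: VV[1][1]++ -> VV[1]=[0, 4, 0]
Event 5: LOCAL 0: VV[0][0]++ -> VV[0]=[2, 1, 0]
Event 3 stamp: [0, 3, 0]
Event 5 stamp: [2, 1, 0]
[0, 3, 0] <= [2, 1, 0]? False
[2, 1, 0] <= [0, 3, 0]? False
Relation: concurrent

Answer: concurrent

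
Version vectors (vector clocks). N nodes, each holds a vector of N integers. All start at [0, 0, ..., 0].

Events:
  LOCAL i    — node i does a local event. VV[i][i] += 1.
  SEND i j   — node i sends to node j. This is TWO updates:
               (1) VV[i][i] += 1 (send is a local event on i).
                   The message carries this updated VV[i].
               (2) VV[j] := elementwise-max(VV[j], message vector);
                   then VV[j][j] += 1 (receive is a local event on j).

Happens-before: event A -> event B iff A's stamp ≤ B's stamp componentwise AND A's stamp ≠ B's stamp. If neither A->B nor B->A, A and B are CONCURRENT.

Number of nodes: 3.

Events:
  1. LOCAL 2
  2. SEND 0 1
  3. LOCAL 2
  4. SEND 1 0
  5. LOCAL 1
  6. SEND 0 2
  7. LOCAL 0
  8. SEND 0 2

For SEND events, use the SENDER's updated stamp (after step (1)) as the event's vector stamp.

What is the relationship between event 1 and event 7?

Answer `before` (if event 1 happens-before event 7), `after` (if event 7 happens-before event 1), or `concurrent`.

Initial: VV[0]=[0, 0, 0]
Initial: VV[1]=[0, 0, 0]
Initial: VV[2]=[0, 0, 0]
Event 1: LOCAL 2: VV[2][2]++ -> VV[2]=[0, 0, 1]
Event 2: SEND 0->1: VV[0][0]++ -> VV[0]=[1, 0, 0], msg_vec=[1, 0, 0]; VV[1]=max(VV[1],msg_vec) then VV[1][1]++ -> VV[1]=[1, 1, 0]
Event 3: LOCAL 2: VV[2][2]++ -> VV[2]=[0, 0, 2]
Event 4: SEND 1->0: VV[1][1]++ -> VV[1]=[1, 2, 0], msg_vec=[1, 2, 0]; VV[0]=max(VV[0],msg_vec) then VV[0][0]++ -> VV[0]=[2, 2, 0]
Event 5: LOCAL 1: VV[1][1]++ -> VV[1]=[1, 3, 0]
Event 6: SEND 0->2: VV[0][0]++ -> VV[0]=[3, 2, 0], msg_vec=[3, 2, 0]; VV[2]=max(VV[2],msg_vec) then VV[2][2]++ -> VV[2]=[3, 2, 3]
Event 7: LOCAL 0: VV[0][0]++ -> VV[0]=[4, 2, 0]
Event 8: SEND 0->2: VV[0][0]++ -> VV[0]=[5, 2, 0], msg_vec=[5, 2, 0]; VV[2]=max(VV[2],msg_vec) then VV[2][2]++ -> VV[2]=[5, 2, 4]
Event 1 stamp: [0, 0, 1]
Event 7 stamp: [4, 2, 0]
[0, 0, 1] <= [4, 2, 0]? False
[4, 2, 0] <= [0, 0, 1]? False
Relation: concurrent

Answer: concurrent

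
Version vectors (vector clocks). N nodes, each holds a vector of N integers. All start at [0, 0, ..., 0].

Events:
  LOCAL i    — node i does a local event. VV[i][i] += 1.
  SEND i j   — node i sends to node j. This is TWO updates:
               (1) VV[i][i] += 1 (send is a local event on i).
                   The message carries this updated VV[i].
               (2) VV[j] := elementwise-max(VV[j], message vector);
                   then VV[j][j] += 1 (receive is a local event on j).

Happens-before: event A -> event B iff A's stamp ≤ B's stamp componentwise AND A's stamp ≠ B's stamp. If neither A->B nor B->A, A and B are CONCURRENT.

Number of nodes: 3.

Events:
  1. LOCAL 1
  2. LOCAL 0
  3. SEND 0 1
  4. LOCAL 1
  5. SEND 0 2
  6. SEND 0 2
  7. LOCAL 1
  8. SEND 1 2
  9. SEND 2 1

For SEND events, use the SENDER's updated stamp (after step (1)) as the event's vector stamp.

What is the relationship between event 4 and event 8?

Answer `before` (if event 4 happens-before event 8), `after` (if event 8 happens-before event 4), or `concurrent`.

Initial: VV[0]=[0, 0, 0]
Initial: VV[1]=[0, 0, 0]
Initial: VV[2]=[0, 0, 0]
Event 1: LOCAL 1: VV[1][1]++ -> VV[1]=[0, 1, 0]
Event 2: LOCAL 0: VV[0][0]++ -> VV[0]=[1, 0, 0]
Event 3: SEND 0->1: VV[0][0]++ -> VV[0]=[2, 0, 0], msg_vec=[2, 0, 0]; VV[1]=max(VV[1],msg_vec) then VV[1][1]++ -> VV[1]=[2, 2, 0]
Event 4: LOCAL 1: VV[1][1]++ -> VV[1]=[2, 3, 0]
Event 5: SEND 0->2: VV[0][0]++ -> VV[0]=[3, 0, 0], msg_vec=[3, 0, 0]; VV[2]=max(VV[2],msg_vec) then VV[2][2]++ -> VV[2]=[3, 0, 1]
Event 6: SEND 0->2: VV[0][0]++ -> VV[0]=[4, 0, 0], msg_vec=[4, 0, 0]; VV[2]=max(VV[2],msg_vec) then VV[2][2]++ -> VV[2]=[4, 0, 2]
Event 7: LOCAL 1: VV[1][1]++ -> VV[1]=[2, 4, 0]
Event 8: SEND 1->2: VV[1][1]++ -> VV[1]=[2, 5, 0], msg_vec=[2, 5, 0]; VV[2]=max(VV[2],msg_vec) then VV[2][2]++ -> VV[2]=[4, 5, 3]
Event 9: SEND 2->1: VV[2][2]++ -> VV[2]=[4, 5, 4], msg_vec=[4, 5, 4]; VV[1]=max(VV[1],msg_vec) then VV[1][1]++ -> VV[1]=[4, 6, 4]
Event 4 stamp: [2, 3, 0]
Event 8 stamp: [2, 5, 0]
[2, 3, 0] <= [2, 5, 0]? True
[2, 5, 0] <= [2, 3, 0]? False
Relation: before

Answer: before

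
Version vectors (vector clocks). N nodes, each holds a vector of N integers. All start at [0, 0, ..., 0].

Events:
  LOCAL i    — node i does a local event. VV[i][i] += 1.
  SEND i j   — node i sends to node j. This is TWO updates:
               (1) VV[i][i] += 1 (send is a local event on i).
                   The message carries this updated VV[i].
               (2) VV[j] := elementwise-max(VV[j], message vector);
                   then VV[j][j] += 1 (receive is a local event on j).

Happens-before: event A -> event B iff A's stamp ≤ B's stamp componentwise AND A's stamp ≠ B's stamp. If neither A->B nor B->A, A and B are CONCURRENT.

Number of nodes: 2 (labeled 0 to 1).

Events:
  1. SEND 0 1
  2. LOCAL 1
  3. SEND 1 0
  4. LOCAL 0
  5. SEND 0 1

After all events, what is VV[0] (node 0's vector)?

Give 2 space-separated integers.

Initial: VV[0]=[0, 0]
Initial: VV[1]=[0, 0]
Event 1: SEND 0->1: VV[0][0]++ -> VV[0]=[1, 0], msg_vec=[1, 0]; VV[1]=max(VV[1],msg_vec) then VV[1][1]++ -> VV[1]=[1, 1]
Event 2: LOCAL 1: VV[1][1]++ -> VV[1]=[1, 2]
Event 3: SEND 1->0: VV[1][1]++ -> VV[1]=[1, 3], msg_vec=[1, 3]; VV[0]=max(VV[0],msg_vec) then VV[0][0]++ -> VV[0]=[2, 3]
Event 4: LOCAL 0: VV[0][0]++ -> VV[0]=[3, 3]
Event 5: SEND 0->1: VV[0][0]++ -> VV[0]=[4, 3], msg_vec=[4, 3]; VV[1]=max(VV[1],msg_vec) then VV[1][1]++ -> VV[1]=[4, 4]
Final vectors: VV[0]=[4, 3]; VV[1]=[4, 4]

Answer: 4 3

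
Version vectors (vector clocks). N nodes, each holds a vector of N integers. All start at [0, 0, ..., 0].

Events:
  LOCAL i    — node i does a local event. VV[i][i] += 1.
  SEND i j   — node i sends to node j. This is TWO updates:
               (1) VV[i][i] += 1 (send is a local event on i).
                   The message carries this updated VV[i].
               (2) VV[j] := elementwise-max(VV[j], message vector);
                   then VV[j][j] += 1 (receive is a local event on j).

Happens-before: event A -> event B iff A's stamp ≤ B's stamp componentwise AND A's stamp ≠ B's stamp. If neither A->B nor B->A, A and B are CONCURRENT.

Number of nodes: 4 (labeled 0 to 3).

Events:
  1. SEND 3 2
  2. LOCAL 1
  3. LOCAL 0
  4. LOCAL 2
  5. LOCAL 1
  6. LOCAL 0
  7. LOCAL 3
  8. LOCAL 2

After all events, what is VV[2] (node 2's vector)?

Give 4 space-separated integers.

Initial: VV[0]=[0, 0, 0, 0]
Initial: VV[1]=[0, 0, 0, 0]
Initial: VV[2]=[0, 0, 0, 0]
Initial: VV[3]=[0, 0, 0, 0]
Event 1: SEND 3->2: VV[3][3]++ -> VV[3]=[0, 0, 0, 1], msg_vec=[0, 0, 0, 1]; VV[2]=max(VV[2],msg_vec) then VV[2][2]++ -> VV[2]=[0, 0, 1, 1]
Event 2: LOCAL 1: VV[1][1]++ -> VV[1]=[0, 1, 0, 0]
Event 3: LOCAL 0: VV[0][0]++ -> VV[0]=[1, 0, 0, 0]
Event 4: LOCAL 2: VV[2][2]++ -> VV[2]=[0, 0, 2, 1]
Event 5: LOCAL 1: VV[1][1]++ -> VV[1]=[0, 2, 0, 0]
Event 6: LOCAL 0: VV[0][0]++ -> VV[0]=[2, 0, 0, 0]
Event 7: LOCAL 3: VV[3][3]++ -> VV[3]=[0, 0, 0, 2]
Event 8: LOCAL 2: VV[2][2]++ -> VV[2]=[0, 0, 3, 1]
Final vectors: VV[0]=[2, 0, 0, 0]; VV[1]=[0, 2, 0, 0]; VV[2]=[0, 0, 3, 1]; VV[3]=[0, 0, 0, 2]

Answer: 0 0 3 1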